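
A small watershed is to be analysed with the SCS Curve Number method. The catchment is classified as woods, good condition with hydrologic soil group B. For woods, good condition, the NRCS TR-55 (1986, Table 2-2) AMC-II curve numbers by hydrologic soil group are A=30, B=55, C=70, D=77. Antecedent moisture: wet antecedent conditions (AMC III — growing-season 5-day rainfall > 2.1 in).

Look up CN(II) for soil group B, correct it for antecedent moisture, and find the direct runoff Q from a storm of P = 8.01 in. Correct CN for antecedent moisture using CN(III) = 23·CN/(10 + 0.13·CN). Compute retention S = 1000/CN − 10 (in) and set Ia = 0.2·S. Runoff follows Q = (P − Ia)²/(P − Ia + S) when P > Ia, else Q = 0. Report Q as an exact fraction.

Q = 3788525601/772080100 in ≈ 4.907 in

NRCS table: woods, good condition, soil group B → CN(II) = 55
Wet (AMC III): CN(III) = 23·55/(10 + 0.13·55) = 1265/(343/20) = 25300/343 ≈ 73.761
S = 1000/(25300/343) − 10 = 900/253 in ≈ 3.557 in
Ia = 0.2S: 0.2·3.557 = 0.711 in (exactly 180/253)
P − Ia = 8.010 − 0.711 = 184653/25300 ≈ 7.299 in (> 0, runoff occurs)
Runoff Q = (P−Ia)²/(P−Ia+S) = (7.299)²/(7.299+3.557) = 3788525601/772080100 ≈ 4.907 in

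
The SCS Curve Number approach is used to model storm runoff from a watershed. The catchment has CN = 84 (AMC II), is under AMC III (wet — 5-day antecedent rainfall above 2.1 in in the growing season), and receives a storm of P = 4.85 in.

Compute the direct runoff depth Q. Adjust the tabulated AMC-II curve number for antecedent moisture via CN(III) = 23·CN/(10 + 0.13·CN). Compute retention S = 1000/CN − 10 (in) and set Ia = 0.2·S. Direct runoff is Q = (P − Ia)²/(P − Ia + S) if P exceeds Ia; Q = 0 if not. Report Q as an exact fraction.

Q = 2047653001/514404660 in ≈ 3.981 in

Wet (AMC III): CN(III) = 23·84/(10 + 0.13·84) = 1932/(523/25) = 48300/523 ≈ 92.352
Max retention: S = 1000/(48300/523) − 10 = 400/483 in (≈ 0.828 in)
Ia = 0.2S: 0.2·0.828 = 0.166 in (exactly 80/483)
Since P=4.850 > Ia=0.166: effective rainfall P−Ia = 45251/9660 in
Runoff Q = (P−Ia)²/(P−Ia+S) = (4.684)²/(4.684+0.828) = 2047653001/514404660 ≈ 3.981 in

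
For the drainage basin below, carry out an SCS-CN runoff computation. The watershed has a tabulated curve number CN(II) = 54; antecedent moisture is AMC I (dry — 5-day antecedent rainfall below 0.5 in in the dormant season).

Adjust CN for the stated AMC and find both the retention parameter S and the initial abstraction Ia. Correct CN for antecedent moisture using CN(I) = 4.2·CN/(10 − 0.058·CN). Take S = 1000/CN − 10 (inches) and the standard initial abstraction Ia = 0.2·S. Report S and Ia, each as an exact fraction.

S = 11500/567 in ≈ 20.282 in; Ia = 2300/567 in ≈ 4.056 in

Dry (AMC I): CN(I) = 4.2·54/(10 − 0.058·54) = (1134/5)/(1717/250) = 56700/1717 ≈ 33.023
Max retention: S = 1000/(56700/1717) − 10 = 11500/567 in (≈ 20.282 in)
Ia = 0.2·(11500/567) = 2300/567 in ≈ 4.056 in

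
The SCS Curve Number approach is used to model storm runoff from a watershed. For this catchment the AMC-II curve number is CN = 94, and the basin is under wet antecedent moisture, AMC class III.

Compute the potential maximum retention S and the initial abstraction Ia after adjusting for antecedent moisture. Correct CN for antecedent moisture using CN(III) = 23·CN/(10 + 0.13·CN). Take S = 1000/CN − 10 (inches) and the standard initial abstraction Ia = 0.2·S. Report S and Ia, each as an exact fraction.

S = 300/1081 in ≈ 0.278 in; Ia = 60/1081 in ≈ 0.056 in

Adjust CN=94 to AMC III: 23·94/(10 + 0.13·94) → 2162 ÷ (1111/50) = 108100/1111 ≈ 97.300
Max retention: S = 1000/(108100/1111) − 10 = 300/1081 in (≈ 0.278 in)
Ia = 0.2·(300/1081) = 60/1081 in ≈ 0.056 in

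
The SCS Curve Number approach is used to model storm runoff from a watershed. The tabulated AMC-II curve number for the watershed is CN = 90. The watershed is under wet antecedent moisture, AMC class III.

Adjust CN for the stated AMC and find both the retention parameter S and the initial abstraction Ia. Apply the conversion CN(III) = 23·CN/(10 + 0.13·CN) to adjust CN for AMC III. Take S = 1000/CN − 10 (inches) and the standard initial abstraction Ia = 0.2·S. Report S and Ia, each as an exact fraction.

S = 100/207 in ≈ 0.483 in; Ia = 20/207 in ≈ 0.097 in

Wet (AMC III): CN(III) = 23·90/(10 + 0.13·90) = 2070/(217/10) = 20700/217 ≈ 95.392
Max retention: S = 1000/(20700/217) − 10 = 100/207 in (≈ 0.483 in)
Ia = 0.2S: 0.2·0.483 = 0.097 in (exactly 20/207)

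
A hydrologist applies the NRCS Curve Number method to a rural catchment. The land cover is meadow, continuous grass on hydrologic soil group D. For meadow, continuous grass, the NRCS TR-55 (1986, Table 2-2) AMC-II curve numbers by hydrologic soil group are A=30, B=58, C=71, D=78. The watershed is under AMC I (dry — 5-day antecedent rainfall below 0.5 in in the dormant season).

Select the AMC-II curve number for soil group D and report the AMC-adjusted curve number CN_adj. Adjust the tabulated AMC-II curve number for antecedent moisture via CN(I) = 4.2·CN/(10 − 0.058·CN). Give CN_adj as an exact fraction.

NRCS table: meadow, continuous grass, soil group D → CN(II) = 78
Dry (AMC I): CN(I) = 4.2·78/(10 − 0.058·78) = (1638/5)/(1369/250) = 81900/1369 ≈ 59.825

CN_adj = 81900/1369 ≈ 59.825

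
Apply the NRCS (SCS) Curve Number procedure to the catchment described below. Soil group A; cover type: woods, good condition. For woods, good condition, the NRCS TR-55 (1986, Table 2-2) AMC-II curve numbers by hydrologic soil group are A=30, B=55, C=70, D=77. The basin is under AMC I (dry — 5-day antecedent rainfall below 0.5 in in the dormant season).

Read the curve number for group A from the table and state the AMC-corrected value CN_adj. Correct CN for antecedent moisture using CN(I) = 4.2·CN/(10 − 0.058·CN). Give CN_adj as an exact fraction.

CN_adj = 900/59 ≈ 15.254

NRCS table: woods, good condition, soil group A → CN(II) = 30
Adjust CN=30 to AMC I: 4.2·30/(10 − 0.058·30) → 126 ÷ (413/50) = 900/59 ≈ 15.254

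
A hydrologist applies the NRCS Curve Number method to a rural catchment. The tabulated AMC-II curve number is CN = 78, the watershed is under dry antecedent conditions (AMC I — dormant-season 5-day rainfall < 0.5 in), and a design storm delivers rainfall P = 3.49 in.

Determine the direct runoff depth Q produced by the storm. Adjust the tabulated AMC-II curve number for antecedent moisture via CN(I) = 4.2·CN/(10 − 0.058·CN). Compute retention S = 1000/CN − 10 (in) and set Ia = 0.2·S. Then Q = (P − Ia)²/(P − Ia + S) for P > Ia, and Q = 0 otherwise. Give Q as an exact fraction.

Dry (AMC I): CN(I) = 4.2·78/(10 − 0.058·78) = (1638/5)/(1369/250) = 81900/1369 ≈ 59.825
S = 1000/(81900/1369) − 10 = 5500/819 in ≈ 6.716 in
Ia = 0.2·(5500/819) = 1100/819 in ≈ 1.343 in
Since P=3.490 > Ia=1.343: effective rainfall P−Ia = 175831/81900 in
Runoff Q = (P−Ia)²/(P−Ia+S) = (2.147)²/(2.147+6.716) = 30916540561/59445558900 ≈ 0.520 in

Q = 30916540561/59445558900 in ≈ 0.520 in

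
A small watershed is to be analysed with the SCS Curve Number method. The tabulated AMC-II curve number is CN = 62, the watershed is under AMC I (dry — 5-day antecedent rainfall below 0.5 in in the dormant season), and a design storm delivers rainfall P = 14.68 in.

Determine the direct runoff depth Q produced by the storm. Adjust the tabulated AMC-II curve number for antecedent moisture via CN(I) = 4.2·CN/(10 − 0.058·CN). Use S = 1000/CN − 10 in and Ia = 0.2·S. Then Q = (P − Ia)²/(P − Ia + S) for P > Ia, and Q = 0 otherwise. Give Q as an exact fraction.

Adjust CN=62 to AMC I: 4.2·62/(10 − 0.058·62) → (1302/5) ÷ (1601/250) = 65100/1601 ≈ 40.662
Retention S: 1000/CN − 10 with CN=40.662 → S = 9500/651 ≈ 14.593 in
Ia = 0.2S: 0.2·14.593 = 2.919 in (exactly 1900/651)
P − Ia = 14.680 − 2.919 = 191417/16275 ≈ 11.761 in (> 0, runoff occurs)
Runoff Q = (P−Ia)²/(P−Ia+S) = (11.761)²/(11.761+14.593) = 36640467889/6980624175 ≈ 5.249 in

Q = 36640467889/6980624175 in ≈ 5.249 in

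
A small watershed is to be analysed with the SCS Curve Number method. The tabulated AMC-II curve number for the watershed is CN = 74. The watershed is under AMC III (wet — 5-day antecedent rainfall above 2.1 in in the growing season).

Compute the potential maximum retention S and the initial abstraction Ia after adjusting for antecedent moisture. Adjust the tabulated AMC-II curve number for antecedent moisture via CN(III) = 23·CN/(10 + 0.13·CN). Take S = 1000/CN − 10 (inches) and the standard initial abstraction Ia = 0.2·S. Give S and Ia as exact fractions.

CN(III) from CN(II)=74: (23·74)/(10 + 0.13·74) = 85100/981 ≈ 86.748
Retention S: 1000/CN − 10 with CN=86.748 → S = 1300/851 ≈ 1.528 in
Ia = 0.2·(1300/851) = 260/851 in ≈ 0.306 in

S = 1300/851 in ≈ 1.528 in; Ia = 260/851 in ≈ 0.306 in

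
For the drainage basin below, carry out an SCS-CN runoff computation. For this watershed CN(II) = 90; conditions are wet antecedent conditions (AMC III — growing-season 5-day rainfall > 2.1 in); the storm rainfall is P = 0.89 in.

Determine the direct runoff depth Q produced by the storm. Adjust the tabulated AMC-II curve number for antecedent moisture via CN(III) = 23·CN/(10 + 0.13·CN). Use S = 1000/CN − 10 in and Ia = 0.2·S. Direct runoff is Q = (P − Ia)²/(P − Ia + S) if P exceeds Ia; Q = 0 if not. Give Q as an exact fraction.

Q = 269714929/546956100 in ≈ 0.493 in

Wet (AMC III): CN(III) = 23·90/(10 + 0.13·90) = 2070/(217/10) = 20700/217 ≈ 95.392
Max retention: S = 1000/(20700/217) − 10 = 100/207 in (≈ 0.483 in)
Initial abstraction Ia = S/5 = (100/207)/5 = 20/207 ≈ 0.097 in
P − Ia = 0.890 − 0.097 = 16423/20700 ≈ 0.793 in (> 0, runoff occurs)
Q: (16423/20700)² ÷ (26423/20700) = 269714929/546956100 in (≈ 0.493 in)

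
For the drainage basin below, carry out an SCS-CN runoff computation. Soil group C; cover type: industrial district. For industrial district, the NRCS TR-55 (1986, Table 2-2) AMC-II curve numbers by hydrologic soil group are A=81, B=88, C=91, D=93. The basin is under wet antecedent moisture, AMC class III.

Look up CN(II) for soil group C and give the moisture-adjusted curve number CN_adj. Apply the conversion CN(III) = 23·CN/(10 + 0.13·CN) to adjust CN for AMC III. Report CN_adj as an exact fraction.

NRCS table: industrial district, soil group C → CN(II) = 91
CN(III) from CN(II)=91: (23·91)/(10 + 0.13·91) = 209300/2183 ≈ 95.877

CN_adj = 209300/2183 ≈ 95.877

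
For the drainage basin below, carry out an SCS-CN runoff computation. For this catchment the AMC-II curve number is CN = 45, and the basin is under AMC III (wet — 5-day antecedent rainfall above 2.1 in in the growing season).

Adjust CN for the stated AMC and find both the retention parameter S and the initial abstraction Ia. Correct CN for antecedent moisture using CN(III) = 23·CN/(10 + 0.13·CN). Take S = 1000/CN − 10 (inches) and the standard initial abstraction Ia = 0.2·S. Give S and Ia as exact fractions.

S = 1100/207 in ≈ 5.314 in; Ia = 220/207 in ≈ 1.063 in

CN(III) from CN(II)=45: (23·45)/(10 + 0.13·45) = 20700/317 ≈ 65.300
S = 1000/(20700/317) − 10 = 1100/207 in ≈ 5.314 in
Ia = 0.2·(1100/207) = 220/207 in ≈ 1.063 in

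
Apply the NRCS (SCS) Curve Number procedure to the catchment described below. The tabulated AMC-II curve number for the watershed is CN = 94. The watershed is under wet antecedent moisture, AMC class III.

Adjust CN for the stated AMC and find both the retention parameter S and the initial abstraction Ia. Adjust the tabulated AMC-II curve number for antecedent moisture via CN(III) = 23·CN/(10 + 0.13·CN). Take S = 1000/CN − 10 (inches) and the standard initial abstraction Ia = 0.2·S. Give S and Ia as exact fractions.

Wet (AMC III): CN(III) = 23·94/(10 + 0.13·94) = 2162/(1111/50) = 108100/1111 ≈ 97.300
S = 1000/(108100/1111) − 10 = 300/1081 in ≈ 0.278 in
Ia = 0.2·(300/1081) = 60/1081 in ≈ 0.056 in

S = 300/1081 in ≈ 0.278 in; Ia = 60/1081 in ≈ 0.056 in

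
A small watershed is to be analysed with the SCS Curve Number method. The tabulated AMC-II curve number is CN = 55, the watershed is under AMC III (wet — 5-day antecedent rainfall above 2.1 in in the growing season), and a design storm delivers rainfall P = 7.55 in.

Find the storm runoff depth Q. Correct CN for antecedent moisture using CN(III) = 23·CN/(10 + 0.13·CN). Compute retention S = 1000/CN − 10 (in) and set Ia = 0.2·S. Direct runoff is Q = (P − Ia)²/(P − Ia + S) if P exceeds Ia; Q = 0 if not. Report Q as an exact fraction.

CN(III) from CN(II)=55: (23·55)/(10 + 0.13·55) = 25300/343 ≈ 73.761
Retention S: 1000/CN − 10 with CN=73.761 → S = 900/253 ≈ 3.557 in
Initial abstraction Ia = S/5 = (900/253)/5 = 180/253 ≈ 0.711 in
P − Ia = 7.550 − 0.711 = 34603/5060 ≈ 6.839 in (> 0, runoff occurs)
Runoff Q = (P−Ia)²/(P−Ia+S) = (6.839)²/(6.839+3.557) = 1197367609/266171180 ≈ 4.498 in

Q = 1197367609/266171180 in ≈ 4.498 in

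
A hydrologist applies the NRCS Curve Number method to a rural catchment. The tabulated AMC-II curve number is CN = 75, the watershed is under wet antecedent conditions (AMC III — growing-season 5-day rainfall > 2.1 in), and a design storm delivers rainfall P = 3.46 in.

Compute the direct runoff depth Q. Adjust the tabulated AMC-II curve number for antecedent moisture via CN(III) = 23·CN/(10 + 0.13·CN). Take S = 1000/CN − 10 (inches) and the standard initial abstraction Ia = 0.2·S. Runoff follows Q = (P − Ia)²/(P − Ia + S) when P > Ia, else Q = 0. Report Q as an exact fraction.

CN(III) from CN(II)=75: (23·75)/(10 + 0.13·75) = 6900/79 ≈ 87.342
Max retention: S = 1000/(6900/79) − 10 = 100/69 in (≈ 1.449 in)
Initial abstraction Ia = S/5 = (100/69)/5 = 20/69 ≈ 0.290 in
Excess rainfall: 3.460 − 0.290 = 3.170 in; P > Ia so Q > 0
Q = (10937/3450)²/((10937/3450) + 100/69) = (119617969/11902500)/(15937/3450) = 119617969/54982650 in ≈ 2.176 in

Q = 119617969/54982650 in ≈ 2.176 in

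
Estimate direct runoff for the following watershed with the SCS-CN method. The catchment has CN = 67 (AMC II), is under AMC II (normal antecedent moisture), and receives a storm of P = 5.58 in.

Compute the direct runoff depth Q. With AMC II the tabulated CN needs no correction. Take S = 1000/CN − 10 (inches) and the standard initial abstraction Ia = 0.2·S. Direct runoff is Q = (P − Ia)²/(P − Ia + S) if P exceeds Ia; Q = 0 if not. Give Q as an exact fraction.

Q = 78981483/35613850 in ≈ 2.218 in

CN(II) = 67; AMC II needs no correction.
S = 1000/67 − 10 = 330/67 in ≈ 4.925 in
Ia = 0.2·(330/67) = 66/67 in ≈ 0.985 in
P − Ia = 5.580 − 0.985 = 15393/3350 ≈ 4.595 in (> 0, runoff occurs)
Runoff Q = (P−Ia)²/(P−Ia+S) = (4.595)²/(4.595+4.925) = 78981483/35613850 ≈ 2.218 in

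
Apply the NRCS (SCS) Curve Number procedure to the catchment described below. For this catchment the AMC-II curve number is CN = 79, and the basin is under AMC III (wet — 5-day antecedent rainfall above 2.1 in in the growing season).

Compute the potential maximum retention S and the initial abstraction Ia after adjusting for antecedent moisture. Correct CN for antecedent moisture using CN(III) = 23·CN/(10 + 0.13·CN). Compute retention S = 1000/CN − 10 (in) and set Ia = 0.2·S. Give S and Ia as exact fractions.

Adjust CN=79 to AMC III: 23·79/(10 + 0.13·79) → 1817 ÷ (2027/100) = 181700/2027 ≈ 89.640
S = 1000/(181700/2027) − 10 = 2100/1817 in ≈ 1.156 in
Ia = 0.2·(2100/1817) = 420/1817 in ≈ 0.231 in

S = 2100/1817 in ≈ 1.156 in; Ia = 420/1817 in ≈ 0.231 in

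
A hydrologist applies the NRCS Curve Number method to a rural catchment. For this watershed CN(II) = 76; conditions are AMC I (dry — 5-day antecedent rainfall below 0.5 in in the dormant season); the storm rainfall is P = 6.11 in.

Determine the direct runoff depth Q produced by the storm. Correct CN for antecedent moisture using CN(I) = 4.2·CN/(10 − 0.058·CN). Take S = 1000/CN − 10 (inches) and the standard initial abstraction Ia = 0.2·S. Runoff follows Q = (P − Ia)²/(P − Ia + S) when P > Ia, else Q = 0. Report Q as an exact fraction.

Dry (AMC I): CN(I) = 4.2·76/(10 − 0.058·76) = (1596/5)/(699/125) = 13300/233 ≈ 57.082
Retention S: 1000/CN − 10 with CN=57.082 → S = 1000/133 ≈ 7.519 in
Ia = 0.2·(1000/133) = 200/133 in ≈ 1.504 in
P − Ia = 6.110 − 1.504 = 61263/13300 ≈ 4.606 in (> 0, runoff occurs)
Q: (61263/13300)² ÷ (161263/13300) = 3753155169/2144797900 in (≈ 1.750 in)

Q = 3753155169/2144797900 in ≈ 1.750 in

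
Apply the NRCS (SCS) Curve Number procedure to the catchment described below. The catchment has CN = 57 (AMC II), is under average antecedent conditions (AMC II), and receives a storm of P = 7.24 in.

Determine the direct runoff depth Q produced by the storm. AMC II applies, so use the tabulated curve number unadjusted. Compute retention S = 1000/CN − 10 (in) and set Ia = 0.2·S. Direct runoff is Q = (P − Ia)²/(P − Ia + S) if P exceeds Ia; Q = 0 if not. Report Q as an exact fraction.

CN(II) = 57; AMC II needs no correction.
S = 1000/57 − 10 = 430/57 in ≈ 7.544 in
Ia = 0.2S: 0.2·7.544 = 1.509 in (exactly 86/57)
Excess rainfall: 7.240 − 1.509 = 5.731 in; P > Ia so Q > 0
Runoff Q = (P−Ia)²/(P−Ia+S) = (5.731)²/(5.731+7.544) = 66699889/26956725 ≈ 2.474 in

Q = 66699889/26956725 in ≈ 2.474 in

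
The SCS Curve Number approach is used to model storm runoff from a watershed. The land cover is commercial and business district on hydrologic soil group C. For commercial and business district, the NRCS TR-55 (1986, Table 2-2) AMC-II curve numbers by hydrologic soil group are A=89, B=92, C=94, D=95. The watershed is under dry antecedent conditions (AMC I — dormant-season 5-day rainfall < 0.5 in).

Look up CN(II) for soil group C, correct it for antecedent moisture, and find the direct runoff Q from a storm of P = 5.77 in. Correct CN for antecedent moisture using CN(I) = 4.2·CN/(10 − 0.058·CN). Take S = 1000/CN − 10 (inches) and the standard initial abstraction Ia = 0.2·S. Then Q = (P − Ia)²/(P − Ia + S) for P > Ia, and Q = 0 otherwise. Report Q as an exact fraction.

Q = 32339907889/7561505700 in ≈ 4.277 in

NRCS table: commercial and business district, soil group C → CN(II) = 94
Adjust CN=94 to AMC I: 4.2·94/(10 − 0.058·94) → (1974/5) ÷ (1137/250) = 32900/379 ≈ 86.807
Retention S: 1000/CN − 10 with CN=86.807 → S = 500/329 ≈ 1.520 in
Initial abstraction Ia = S/5 = (500/329)/5 = 100/329 ≈ 0.304 in
P − Ia = 5.770 − 0.304 = 179833/32900 ≈ 5.466 in (> 0, runoff occurs)
Runoff Q = (P−Ia)²/(P−Ia+S) = (5.466)²/(5.466+1.520) = 32339907889/7561505700 ≈ 4.277 in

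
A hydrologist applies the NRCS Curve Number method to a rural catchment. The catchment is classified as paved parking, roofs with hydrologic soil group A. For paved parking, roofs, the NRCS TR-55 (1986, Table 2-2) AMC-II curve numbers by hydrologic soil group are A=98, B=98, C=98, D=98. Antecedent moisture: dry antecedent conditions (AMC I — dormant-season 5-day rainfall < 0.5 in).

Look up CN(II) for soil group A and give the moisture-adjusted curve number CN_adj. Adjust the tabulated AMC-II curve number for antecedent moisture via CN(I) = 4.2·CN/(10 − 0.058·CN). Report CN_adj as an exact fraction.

NRCS table: paved parking, roofs, soil group A → CN(II) = 98
Dry (AMC I): CN(I) = 4.2·98/(10 − 0.058·98) = (2058/5)/(1079/250) = 102900/1079 ≈ 95.366

CN_adj = 102900/1079 ≈ 95.366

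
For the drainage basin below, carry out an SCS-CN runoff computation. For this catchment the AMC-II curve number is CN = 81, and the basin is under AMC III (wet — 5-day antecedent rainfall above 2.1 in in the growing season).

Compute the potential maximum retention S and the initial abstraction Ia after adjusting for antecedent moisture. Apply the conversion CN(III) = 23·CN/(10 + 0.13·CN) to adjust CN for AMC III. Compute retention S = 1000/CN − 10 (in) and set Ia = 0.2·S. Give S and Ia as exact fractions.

Adjust CN=81 to AMC III: 23·81/(10 + 0.13·81) → 1863 ÷ (2053/100) = 186300/2053 ≈ 90.745
Retention S: 1000/CN − 10 with CN=90.745 → S = 1900/1863 ≈ 1.020 in
Initial abstraction Ia = S/5 = (1900/1863)/5 = 380/1863 ≈ 0.204 in

S = 1900/1863 in ≈ 1.020 in; Ia = 380/1863 in ≈ 0.204 in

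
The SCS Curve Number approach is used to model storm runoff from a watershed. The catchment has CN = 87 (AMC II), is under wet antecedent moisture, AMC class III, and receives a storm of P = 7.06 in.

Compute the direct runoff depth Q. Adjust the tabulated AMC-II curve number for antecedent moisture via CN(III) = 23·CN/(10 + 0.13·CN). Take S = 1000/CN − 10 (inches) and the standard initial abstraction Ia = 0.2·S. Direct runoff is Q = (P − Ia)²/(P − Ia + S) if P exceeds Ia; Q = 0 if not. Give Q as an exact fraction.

Q = 480738382609/75873217650 in ≈ 6.336 in

Wet (AMC III): CN(III) = 23·87/(10 + 0.13·87) = 2001/(2131/100) = 200100/2131 ≈ 93.900
Max retention: S = 1000/(200100/2131) − 10 = 1300/2001 in (≈ 0.650 in)
Ia = 0.2S: 0.2·0.650 = 0.130 in (exactly 260/2001)
Excess rainfall: 7.060 − 0.130 = 6.930 in; P > Ia so Q > 0
Q: (693353/100050)² ÷ (758353/100050) = 480738382609/75873217650 in (≈ 6.336 in)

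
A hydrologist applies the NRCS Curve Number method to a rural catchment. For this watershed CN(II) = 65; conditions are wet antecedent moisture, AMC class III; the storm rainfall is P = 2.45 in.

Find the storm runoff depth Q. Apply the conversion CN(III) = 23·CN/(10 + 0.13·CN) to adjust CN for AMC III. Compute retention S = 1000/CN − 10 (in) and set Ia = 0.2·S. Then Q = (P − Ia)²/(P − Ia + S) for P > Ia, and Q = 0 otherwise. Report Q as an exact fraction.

Adjust CN=65 to AMC III: 23·65/(10 + 0.13·65) → 1495 ÷ (369/20) = 29900/369 ≈ 81.030
Retention S: 1000/CN − 10 with CN=81.030 → S = 700/299 ≈ 2.341 in
Ia = 0.2·(700/299) = 140/299 in ≈ 0.468 in
Excess rainfall: 2.450 − 0.468 = 1.982 in; P > Ia so Q > 0
Q = (11851/5980)²/((11851/5980) + 700/299) = (140446201/35760400)/(25851/5980) = 20063743/22084140 in ≈ 0.909 in

Q = 20063743/22084140 in ≈ 0.909 in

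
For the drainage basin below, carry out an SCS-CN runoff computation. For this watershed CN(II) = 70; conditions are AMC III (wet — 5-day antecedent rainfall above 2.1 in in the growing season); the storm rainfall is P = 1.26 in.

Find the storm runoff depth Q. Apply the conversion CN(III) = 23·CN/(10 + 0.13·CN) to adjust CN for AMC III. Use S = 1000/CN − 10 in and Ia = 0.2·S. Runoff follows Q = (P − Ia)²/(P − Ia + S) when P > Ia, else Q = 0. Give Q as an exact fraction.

Q = 17007483/59417050 in ≈ 0.286 in

CN(III) from CN(II)=70: (23·70)/(10 + 0.13·70) = 16100/191 ≈ 84.293
S = 1000/(16100/191) − 10 = 300/161 in ≈ 1.863 in
Ia = 0.2·(300/161) = 60/161 in ≈ 0.373 in
P − Ia = 1.260 − 0.373 = 7143/8050 ≈ 0.887 in (> 0, runoff occurs)
Q: (7143/8050)² ÷ (22143/8050) = 17007483/59417050 in (≈ 0.286 in)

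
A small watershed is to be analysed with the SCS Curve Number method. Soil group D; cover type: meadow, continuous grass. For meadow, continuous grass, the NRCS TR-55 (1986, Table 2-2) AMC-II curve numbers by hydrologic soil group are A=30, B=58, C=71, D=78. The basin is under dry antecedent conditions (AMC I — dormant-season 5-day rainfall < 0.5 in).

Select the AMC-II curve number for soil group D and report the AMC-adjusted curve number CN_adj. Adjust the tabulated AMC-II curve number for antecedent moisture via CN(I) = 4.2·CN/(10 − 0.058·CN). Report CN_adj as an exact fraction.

CN_adj = 81900/1369 ≈ 59.825

NRCS table: meadow, continuous grass, soil group D → CN(II) = 78
CN(I) from CN(II)=78: (4.2·78)/(10 − 0.058·78) = 81900/1369 ≈ 59.825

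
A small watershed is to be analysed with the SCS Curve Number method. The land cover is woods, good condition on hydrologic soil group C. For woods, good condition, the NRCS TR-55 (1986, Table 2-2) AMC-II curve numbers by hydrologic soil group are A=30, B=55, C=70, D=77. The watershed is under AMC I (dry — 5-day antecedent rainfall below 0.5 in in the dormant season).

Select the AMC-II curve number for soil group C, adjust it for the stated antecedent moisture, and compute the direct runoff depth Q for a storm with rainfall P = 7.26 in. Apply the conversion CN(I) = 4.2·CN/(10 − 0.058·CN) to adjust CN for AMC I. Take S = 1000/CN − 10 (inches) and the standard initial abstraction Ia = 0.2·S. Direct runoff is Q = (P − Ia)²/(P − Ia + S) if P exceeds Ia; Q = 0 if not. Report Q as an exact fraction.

NRCS table: woods, good condition, soil group C → CN(II) = 70
Adjust CN=70 to AMC I: 4.2·70/(10 − 0.058·70) → 294 ÷ (297/50) = 4900/99 ≈ 49.495
Retention S: 1000/CN − 10 with CN=49.495 → S = 500/49 ≈ 10.204 in
Ia = 0.2·(500/49) = 100/49 in ≈ 2.041 in
Excess rainfall: 7.260 − 2.041 = 5.219 in; P > Ia so Q > 0
Q: (12787/2450)² ÷ (37787/2450) = 163507369/92578150 in (≈ 1.766 in)

Q = 163507369/92578150 in ≈ 1.766 in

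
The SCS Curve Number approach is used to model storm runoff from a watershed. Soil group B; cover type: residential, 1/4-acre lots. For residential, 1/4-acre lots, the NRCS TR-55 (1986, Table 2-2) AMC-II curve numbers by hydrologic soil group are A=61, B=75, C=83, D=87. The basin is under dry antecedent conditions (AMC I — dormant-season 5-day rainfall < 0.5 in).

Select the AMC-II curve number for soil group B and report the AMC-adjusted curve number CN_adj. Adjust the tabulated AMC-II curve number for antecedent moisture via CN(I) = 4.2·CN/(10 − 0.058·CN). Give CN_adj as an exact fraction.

NRCS table: residential, 1/4-acre lots, soil group B → CN(II) = 75
Adjust CN=75 to AMC I: 4.2·75/(10 − 0.058·75) → 315 ÷ (113/20) = 6300/113 ≈ 55.752

CN_adj = 6300/113 ≈ 55.752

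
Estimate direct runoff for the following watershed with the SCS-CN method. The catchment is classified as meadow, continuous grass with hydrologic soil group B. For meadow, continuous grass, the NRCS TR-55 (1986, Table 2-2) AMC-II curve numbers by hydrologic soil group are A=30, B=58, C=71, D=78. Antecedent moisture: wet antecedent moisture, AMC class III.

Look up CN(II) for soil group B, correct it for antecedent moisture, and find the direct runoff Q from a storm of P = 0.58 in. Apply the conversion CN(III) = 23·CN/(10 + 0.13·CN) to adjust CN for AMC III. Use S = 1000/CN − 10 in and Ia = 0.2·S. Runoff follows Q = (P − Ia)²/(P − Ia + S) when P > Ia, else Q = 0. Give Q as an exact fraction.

NRCS table: meadow, continuous grass, soil group B → CN(II) = 58
Adjust CN=58 to AMC III: 23·58/(10 + 0.13·58) → 1334 ÷ (877/50) = 66700/877 ≈ 76.055
S = 1000/(66700/877) − 10 = 2100/667 in ≈ 3.148 in
Initial abstraction Ia = S/5 = (2100/667)/5 = 420/667 ≈ 0.630 in
P = 0.580 ≤ Ia = 0.630 in: entire storm abstracted, Q = 0.

Q = 0 in ≈ 0.000 in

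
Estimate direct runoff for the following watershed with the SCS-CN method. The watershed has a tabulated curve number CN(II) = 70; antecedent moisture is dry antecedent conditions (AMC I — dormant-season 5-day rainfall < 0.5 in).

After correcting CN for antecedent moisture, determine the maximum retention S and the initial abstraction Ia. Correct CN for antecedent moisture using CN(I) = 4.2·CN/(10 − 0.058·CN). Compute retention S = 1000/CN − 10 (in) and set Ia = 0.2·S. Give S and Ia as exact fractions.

S = 500/49 in ≈ 10.204 in; Ia = 100/49 in ≈ 2.041 in

Adjust CN=70 to AMC I: 4.2·70/(10 − 0.058·70) → 294 ÷ (297/50) = 4900/99 ≈ 49.495
S = 1000/(4900/99) − 10 = 500/49 in ≈ 10.204 in
Ia = 0.2·(500/49) = 100/49 in ≈ 2.041 in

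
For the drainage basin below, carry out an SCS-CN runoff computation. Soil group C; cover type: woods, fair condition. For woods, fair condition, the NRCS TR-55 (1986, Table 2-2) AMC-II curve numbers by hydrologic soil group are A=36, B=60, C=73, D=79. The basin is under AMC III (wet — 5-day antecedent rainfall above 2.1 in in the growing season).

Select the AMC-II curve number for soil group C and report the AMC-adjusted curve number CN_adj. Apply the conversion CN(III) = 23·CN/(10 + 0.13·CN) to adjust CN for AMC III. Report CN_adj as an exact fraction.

NRCS table: woods, fair condition, soil group C → CN(II) = 73
Adjust CN=73 to AMC III: 23·73/(10 + 0.13·73) → 1679 ÷ (1949/100) = 167900/1949 ≈ 86.147

CN_adj = 167900/1949 ≈ 86.147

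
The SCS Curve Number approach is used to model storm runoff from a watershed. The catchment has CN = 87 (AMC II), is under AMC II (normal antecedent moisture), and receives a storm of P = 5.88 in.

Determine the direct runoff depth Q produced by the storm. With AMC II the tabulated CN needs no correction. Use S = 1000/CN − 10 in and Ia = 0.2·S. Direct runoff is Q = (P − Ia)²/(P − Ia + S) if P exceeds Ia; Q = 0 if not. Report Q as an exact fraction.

Q = 147355321/33471075 in ≈ 4.402 in

Average conditions: CN = 87 (no AMC adjustment).
S = 1000/87 − 10 = 130/87 in ≈ 1.494 in
Ia = 0.2S: 0.2·1.494 = 0.299 in (exactly 26/87)
P − Ia = 5.880 − 0.299 = 12139/2175 ≈ 5.581 in (> 0, runoff occurs)
Runoff Q = (P−Ia)²/(P−Ia+S) = (5.581)²/(5.581+1.494) = 147355321/33471075 ≈ 4.402 in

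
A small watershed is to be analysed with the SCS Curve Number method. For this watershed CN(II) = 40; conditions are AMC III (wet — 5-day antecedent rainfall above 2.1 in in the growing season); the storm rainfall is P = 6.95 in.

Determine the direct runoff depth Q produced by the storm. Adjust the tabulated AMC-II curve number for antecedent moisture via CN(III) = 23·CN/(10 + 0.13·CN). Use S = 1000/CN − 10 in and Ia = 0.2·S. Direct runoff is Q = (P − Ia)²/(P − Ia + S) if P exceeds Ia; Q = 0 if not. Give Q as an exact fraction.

Q = 6744409/2574620 in ≈ 2.620 in

Wet (AMC III): CN(III) = 23·40/(10 + 0.13·40) = 920/(76/5) = 1150/19 ≈ 60.526
Max retention: S = 1000/(1150/19) − 10 = 150/23 in (≈ 6.522 in)
Initial abstraction Ia = S/5 = (150/23)/5 = 30/23 ≈ 1.304 in
P − Ia = 6.950 − 1.304 = 2597/460 ≈ 5.646 in (> 0, runoff occurs)
Q = (2597/460)²/((2597/460) + 150/23) = (6744409/211600)/(5597/460) = 6744409/2574620 in ≈ 2.620 in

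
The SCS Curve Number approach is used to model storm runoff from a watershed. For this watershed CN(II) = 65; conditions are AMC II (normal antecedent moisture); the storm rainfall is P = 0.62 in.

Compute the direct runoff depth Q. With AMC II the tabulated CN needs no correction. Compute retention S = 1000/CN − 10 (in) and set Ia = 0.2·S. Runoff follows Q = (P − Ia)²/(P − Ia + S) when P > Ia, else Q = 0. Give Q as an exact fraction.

Q = 0 in ≈ 0.000 in

AMC II — tabulated CN = 65 applies directly.
Retention S: 1000/CN − 10 with CN=65.000 → S = 70/13 ≈ 5.385 in
Initial abstraction Ia = S/5 = (70/13)/5 = 14/13 ≈ 1.077 in
P = 0.620 ≤ Ia = 1.077 in: entire storm abstracted, Q = 0.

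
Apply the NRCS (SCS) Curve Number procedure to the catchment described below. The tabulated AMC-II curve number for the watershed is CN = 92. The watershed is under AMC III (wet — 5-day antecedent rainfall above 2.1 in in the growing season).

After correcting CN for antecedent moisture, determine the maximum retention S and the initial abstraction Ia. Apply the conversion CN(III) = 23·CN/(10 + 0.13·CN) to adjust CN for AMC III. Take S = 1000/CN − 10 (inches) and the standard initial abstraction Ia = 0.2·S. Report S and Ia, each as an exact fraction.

S = 200/529 in ≈ 0.378 in; Ia = 40/529 in ≈ 0.076 in

CN(III) from CN(II)=92: (23·92)/(10 + 0.13·92) = 52900/549 ≈ 96.357
S = 1000/(52900/549) − 10 = 200/529 in ≈ 0.378 in
Ia = 0.2·(200/529) = 40/529 in ≈ 0.076 in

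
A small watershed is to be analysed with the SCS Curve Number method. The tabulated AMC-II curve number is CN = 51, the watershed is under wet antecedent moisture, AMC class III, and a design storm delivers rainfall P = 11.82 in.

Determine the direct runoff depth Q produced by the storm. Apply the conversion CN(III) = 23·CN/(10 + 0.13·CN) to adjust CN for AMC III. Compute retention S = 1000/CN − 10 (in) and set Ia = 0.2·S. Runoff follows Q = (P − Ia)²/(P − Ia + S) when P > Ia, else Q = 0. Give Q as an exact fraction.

Adjust CN=51 to AMC III: 23·51/(10 + 0.13·51) → 1173 ÷ (1663/100) = 117300/1663 ≈ 70.535
Retention S: 1000/CN − 10 with CN=70.535 → S = 4900/1173 ≈ 4.177 in
Ia = 0.2·(4900/1173) = 980/1173 in ≈ 0.835 in
Excess rainfall: 11.820 − 0.835 = 10.985 in; P > Ia so Q > 0
Runoff Q = (P−Ia)²/(P−Ia+S) = (10.985)²/(10.985+4.177) = 415049043049/52154101950 ≈ 7.958 in

Q = 415049043049/52154101950 in ≈ 7.958 in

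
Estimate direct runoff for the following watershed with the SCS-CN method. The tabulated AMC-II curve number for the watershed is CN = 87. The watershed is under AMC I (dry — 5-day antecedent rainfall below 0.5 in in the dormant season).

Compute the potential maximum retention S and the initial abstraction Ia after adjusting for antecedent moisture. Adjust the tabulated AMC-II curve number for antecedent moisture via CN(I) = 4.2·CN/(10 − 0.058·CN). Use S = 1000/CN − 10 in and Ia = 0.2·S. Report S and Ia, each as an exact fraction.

S = 6500/1827 in ≈ 3.558 in; Ia = 1300/1827 in ≈ 0.712 in

Adjust CN=87 to AMC I: 4.2·87/(10 − 0.058·87) → (1827/5) ÷ (2477/500) = 182700/2477 ≈ 73.759
Max retention: S = 1000/(182700/2477) − 10 = 6500/1827 in (≈ 3.558 in)
Initial abstraction Ia = S/5 = (6500/1827)/5 = 1300/1827 ≈ 0.712 in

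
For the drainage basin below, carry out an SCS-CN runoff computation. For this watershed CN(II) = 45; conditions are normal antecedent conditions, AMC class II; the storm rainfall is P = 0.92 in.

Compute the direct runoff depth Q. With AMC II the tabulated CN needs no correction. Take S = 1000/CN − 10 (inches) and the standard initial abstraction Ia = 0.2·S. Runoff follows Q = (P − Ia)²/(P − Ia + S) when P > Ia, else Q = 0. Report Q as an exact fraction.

AMC II — tabulated CN = 45 applies directly.
S = 1000/45 − 10 = 110/9 in ≈ 12.222 in
Ia = 0.2·(110/9) = 22/9 in ≈ 2.444 in
P = 0.920 ≤ Ia = 2.444 in: entire storm abstracted, Q = 0.

Q = 0 in ≈ 0.000 in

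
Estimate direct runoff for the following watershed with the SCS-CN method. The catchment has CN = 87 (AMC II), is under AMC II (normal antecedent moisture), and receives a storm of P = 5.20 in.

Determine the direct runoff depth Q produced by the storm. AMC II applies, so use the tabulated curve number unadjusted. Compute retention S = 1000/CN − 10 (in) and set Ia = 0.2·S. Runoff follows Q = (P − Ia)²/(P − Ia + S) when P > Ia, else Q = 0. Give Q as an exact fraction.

CN(II) = 87; AMC II needs no correction.
Max retention: S = 1000/87 − 10 = 130/87 in (≈ 1.494 in)
Ia = 0.2·(130/87) = 26/87 in ≈ 0.299 in
Excess rainfall: 5.200 − 0.299 = 4.901 in; P > Ia so Q > 0
Runoff Q = (P−Ia)²/(P−Ia+S) = (4.901)²/(4.901+1.494) = 174824/46545 ≈ 3.756 in

Q = 174824/46545 in ≈ 3.756 in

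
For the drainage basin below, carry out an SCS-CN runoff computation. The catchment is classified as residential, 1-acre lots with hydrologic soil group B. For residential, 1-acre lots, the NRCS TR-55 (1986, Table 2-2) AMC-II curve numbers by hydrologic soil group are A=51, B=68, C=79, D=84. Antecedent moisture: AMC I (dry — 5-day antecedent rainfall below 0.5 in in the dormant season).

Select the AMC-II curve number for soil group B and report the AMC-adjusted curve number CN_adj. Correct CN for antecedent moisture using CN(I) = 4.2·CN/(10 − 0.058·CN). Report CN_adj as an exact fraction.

NRCS table: residential, 1-acre lots, soil group B → CN(II) = 68
Dry (AMC I): CN(I) = 4.2·68/(10 − 0.058·68) = (1428/5)/(757/125) = 35700/757 ≈ 47.160

CN_adj = 35700/757 ≈ 47.160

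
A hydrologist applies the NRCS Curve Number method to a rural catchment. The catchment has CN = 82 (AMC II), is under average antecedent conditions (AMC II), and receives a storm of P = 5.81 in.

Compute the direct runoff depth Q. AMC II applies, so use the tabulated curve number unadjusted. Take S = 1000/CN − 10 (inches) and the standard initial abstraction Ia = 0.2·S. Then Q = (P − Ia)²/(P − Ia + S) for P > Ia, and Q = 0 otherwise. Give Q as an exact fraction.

Q = 484924441/127186100 in ≈ 3.813 in

Average conditions: CN = 82 (no AMC adjustment).
Retention S: 1000/CN − 10 with CN=82.000 → S = 90/41 ≈ 2.195 in
Initial abstraction Ia = S/5 = (90/41)/5 = 18/41 ≈ 0.439 in
P − Ia = 5.810 − 0.439 = 22021/4100 ≈ 5.371 in (> 0, runoff occurs)
Runoff Q = (P−Ia)²/(P−Ia+S) = (5.371)²/(5.371+2.195) = 484924441/127186100 ≈ 3.813 in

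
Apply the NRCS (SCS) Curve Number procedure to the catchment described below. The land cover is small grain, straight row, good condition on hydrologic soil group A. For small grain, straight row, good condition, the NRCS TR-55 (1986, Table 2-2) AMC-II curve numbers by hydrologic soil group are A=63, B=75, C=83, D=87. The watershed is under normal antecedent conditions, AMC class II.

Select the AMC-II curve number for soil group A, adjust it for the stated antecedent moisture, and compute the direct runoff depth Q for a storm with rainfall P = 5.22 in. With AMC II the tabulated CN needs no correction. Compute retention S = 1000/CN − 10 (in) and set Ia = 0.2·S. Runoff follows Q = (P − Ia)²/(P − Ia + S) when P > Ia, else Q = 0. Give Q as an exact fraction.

Q = 162384049/98415450 in ≈ 1.650 in

NRCS table: small grain, straight row, good condition, soil group A → CN(II) = 63
Average conditions: CN = 63 (no AMC adjustment).
Max retention: S = 1000/63 − 10 = 370/63 in (≈ 5.873 in)
Ia = 0.2S: 0.2·5.873 = 1.175 in (exactly 74/63)
P − Ia = 5.220 − 1.175 = 12743/3150 ≈ 4.045 in (> 0, runoff occurs)
Runoff Q = (P−Ia)²/(P−Ia+S) = (4.045)²/(4.045+5.873) = 162384049/98415450 ≈ 1.650 in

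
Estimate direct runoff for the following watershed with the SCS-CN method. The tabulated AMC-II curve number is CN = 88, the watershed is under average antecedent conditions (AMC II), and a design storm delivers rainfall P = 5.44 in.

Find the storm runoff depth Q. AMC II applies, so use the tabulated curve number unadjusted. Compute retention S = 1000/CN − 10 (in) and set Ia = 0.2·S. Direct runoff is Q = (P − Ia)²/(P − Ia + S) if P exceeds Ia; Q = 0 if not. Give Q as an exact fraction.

Q = 2019241/493900 in ≈ 4.088 in

Average conditions: CN = 88 (no AMC adjustment).
S = 1000/88 − 10 = 15/11 in ≈ 1.364 in
Ia = 0.2S: 0.2·1.364 = 0.273 in (exactly 3/11)
P − Ia = 5.440 − 0.273 = 1421/275 ≈ 5.167 in (> 0, runoff occurs)
Q: (1421/275)² ÷ (1796/275) = 2019241/493900 in (≈ 4.088 in)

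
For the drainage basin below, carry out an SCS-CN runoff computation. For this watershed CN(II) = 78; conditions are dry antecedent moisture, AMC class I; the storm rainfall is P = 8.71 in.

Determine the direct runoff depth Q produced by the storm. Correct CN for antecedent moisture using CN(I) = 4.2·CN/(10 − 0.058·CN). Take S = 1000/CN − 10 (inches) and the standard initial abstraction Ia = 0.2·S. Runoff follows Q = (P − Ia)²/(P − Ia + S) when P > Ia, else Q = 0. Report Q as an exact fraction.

Q = 364030015801/94459283100 in ≈ 3.854 in

Dry (AMC I): CN(I) = 4.2·78/(10 − 0.058·78) = (1638/5)/(1369/250) = 81900/1369 ≈ 59.825
S = 1000/(81900/1369) − 10 = 5500/819 in ≈ 6.716 in
Initial abstraction Ia = S/5 = (5500/819)/5 = 1100/819 ≈ 1.343 in
P − Ia = 8.710 − 1.343 = 603349/81900 ≈ 7.367 in (> 0, runoff occurs)
Runoff Q = (P−Ia)²/(P−Ia+S) = (7.367)²/(7.367+6.716) = 364030015801/94459283100 ≈ 3.854 in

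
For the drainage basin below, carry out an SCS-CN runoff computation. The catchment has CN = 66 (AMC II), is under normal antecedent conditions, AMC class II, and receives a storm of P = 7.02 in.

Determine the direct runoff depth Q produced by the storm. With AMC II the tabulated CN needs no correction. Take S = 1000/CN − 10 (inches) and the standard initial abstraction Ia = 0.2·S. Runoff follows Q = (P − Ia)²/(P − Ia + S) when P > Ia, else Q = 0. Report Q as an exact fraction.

Q = 97673689/30331950 in ≈ 3.220 in

CN(II) = 66; AMC II needs no correction.
Max retention: S = 1000/66 − 10 = 170/33 in (≈ 5.152 in)
Ia = 0.2·(170/33) = 34/33 in ≈ 1.030 in
P − Ia = 7.020 − 1.030 = 9883/1650 ≈ 5.990 in (> 0, runoff occurs)
Q: (9883/1650)² ÷ (18383/1650) = 97673689/30331950 in (≈ 3.220 in)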